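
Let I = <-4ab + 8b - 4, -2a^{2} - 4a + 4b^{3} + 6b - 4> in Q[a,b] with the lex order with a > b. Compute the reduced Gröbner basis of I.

G = {a + 2b^{4} + 3b^{2} - 10b + 4, b^{5} + \tfrac{3}{2}b^{3} - 5b^{2} + 3b - \tfrac{1}{2}}

The reduced Gröbner basis is the canonical form of the ideal for this ordering.

f_1 = -4ab + 8b - 4, LT = ab.
f_2 = -2a^{2} - 4a + 4b^{3} + 6b - 4, LT = a^{2}.

S(f_1,f_2): lcm = a^{2}b. S = -4ab + a + 2b^{4} + 3b^{2} - 2b.
  leading term ab: subtract (1)·f_1 from -4ab + a + 2b^{4} + 3b^{2} - 2b → a + 2b^{4} + 3b^{2} - 10b + 4
  leading term a: no divisor's leading term divides it; move a to the remainder.
  leading term b^{4}: no divisor's leading term divides it; move 2b^{4} to the remainder.
  leading term b^{2}: no divisor's leading term divides it; move 3b^{2} to the remainder.
  leading term b: no divisor's leading term divides it; move -10b to the remainder.
  leading term 1: no divisor's leading term divides it; move 4 to the remainder.
  remainder a + 2b^{4} + 3b^{2} - 10b + 4 ≠ 0; add g_3 = a + 2b^{4} + 3b^{2} - 10b + 4 to the basis.

S(f_1,g_3): lcm = ab. S = -2b^{5} - 3b^{3} + 10b^{2} - 6b + 1.
  leading term b^{5}: no divisor's leading term divides it; move -2b^{5} to the remainder.
  leading term b^{3}: no divisor's leading term divides it; move -3b^{3} to the remainder.
  leading term b^{2}: no divisor's leading term divides it; move 10b^{2} to the remainder.
  leading term b: no divisor's leading term divides it; move -6b to the remainder.
  leading term 1: no divisor's leading term divides it; move 1 to the remainder.
  remainder -2b^{5} - 3b^{3} + 10b^{2} - 6b + 1 ≠ 0; add g_4 = -2b^{5} - 3b^{3} + 10b^{2} - 6b + 1 to the basis.

S(f_2,g_3): lcm = a^{2}. S = -2ab^{4} - 3ab^{2} + 10ab - 2a - 2b^{3} - 3b + 2.
  leading term ab^{4}: subtract (\tfrac{1}{2}b^{3})·f_1 from -2ab^{4} - 3ab^{2} + 10ab - 2a - 2b^{3} - 3b + 2 → -3ab^{2} + 10ab - 2a - 4b^{4} - 3b + 2
  leading term ab^{2}: subtract (\tfrac{3}{4}b)·f_1 from -3ab^{2} + 10ab - 2a - 4b^{4} - 3b + 2 → 10ab - 2a - 4b^{4} - 6b^{2} + 2
  leading term ab: subtract (-\tfrac{5}{2})·f_1 from 10ab - 2a - 4b^{4} - 6b^{2} + 2 → -2a - 4b^{4} - 6b^{2} + 20b - 8
  leading term a: subtract (-2)·g_3 from -2a - 4b^{4} - 6b^{2} + 20b - 8 → 0
  remainder 0.

S(f_1,g_4): lcm = ab^{5}. S = -\tfrac{3}{2}ab^{3} + 5ab^{2} - 3ab + \tfrac{1}{2}a - 2b^{5} + b^{4}.
  leading term ab^{3}: subtract (\tfrac{3}{8}b^{2})·f_1 from -\tfrac{3}{2}ab^{3} + 5ab^{2} - 3ab + \tfrac{1}{2}a - 2b^{5} + b^{4} → 5ab^{2} - 3ab + \tfrac{1}{2}a - 2b^{5} + b^{4} - 3b^{3} + \tfrac{3}{2}b^{2}
  leading term ab^{2}: subtract (-\tfrac{5}{4}b)·f_1 from 5ab^{2} - 3ab + \tfrac{1}{2}a - 2b^{5} + b^{4} - 3b^{3} + \tfrac{3}{2}b^{2} → -3ab + \tfrac{1}{2}a - 2b^{5} + b^{4} - 3b^{3} + \tfrac{23}{2}b^{2} - 5b
  leading term ab: subtract (\tfrac{3}{4})·f_1 from -3ab + \tfrac{1}{2}a - 2b^{5} + b^{4} - 3b^{3} + \tfrac{23}{2}b^{2} - 5b → \tfrac{1}{2}a - 2b^{5} + b^{4} - 3b^{3} + \tfrac{23}{2}b^{2} - 11b + 3
  leading term a: subtract (\tfrac{1}{2})·g_3 from \tfrac{1}{2}a - 2b^{5} + b^{4} - 3b^{3} + \tfrac{23}{2}b^{2} - 11b + 3 → -2b^{5} - 3b^{3} + 10b^{2} - 6b + 1
  leading term b^{5}: subtract (1)·g_4 from -2b^{5} - 3b^{3} + 10b^{2} - 6b + 1 → 0
  remainder 0.

S(f_2,g_4): leading monomials are coprime, so the S-polynomial reduces to 0 (Buchberger's first criterion).
S(g_3,g_4): leading monomials are coprime, so the S-polynomial reduces to 0 (Buchberger's first criterion).
Every S-polynomial of the final basis reduces to 0, so we have a Gröbner basis.
Inter-reduce: drop elements whose leading term is divisible by another's, tail-reduce, and make monic.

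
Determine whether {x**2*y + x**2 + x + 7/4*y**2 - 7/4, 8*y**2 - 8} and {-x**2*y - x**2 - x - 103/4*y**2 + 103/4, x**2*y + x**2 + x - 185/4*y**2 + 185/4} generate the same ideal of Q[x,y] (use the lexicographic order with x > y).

Two ideals are equal iff their reduced Gröbner bases coincide (the reduced basis is unique for a fixed ordering).
Buchberger on the first generating set:
f_1 = x**2*y + x**2 + x + 7/4*y**2 - 7/4, LT = x**2*y.
f_2 = 8*y**2 - 8, LT = y**2.

S(f_1,f_2): lcm = x**2*y**2. S = x**2*y + x**2 + x*y + 7/4*y**3 - 7/4*y.
  reduce S modulo (f_1, f_2):
  remainder x*y - x ≠ 0; add g_3 = x*y - x to the basis.

S(f_1,g_3): lcm = x**2*y. S = 2*x**2 + x + 7/4*y**2 - 7/4.
  reduce S modulo (f_1, f_2, g_3):
  remainder 2*x**2 + x ≠ 0; add g_4 = 2*x**2 + x to the basis.

The other S-polynomials (S(f_2,g_3), S(f_1,g_4), S(f_2,g_4), S(g_3,g_4)) all reduce to 0 modulo the current basis, so we have a Gröbner basis.
Inter-reduce: drop elements whose leading term is divisible by another's, tail-reduce, and make monic.
Reduced Gröbner basis: {x**2 + 1/2*x, x*y - x, y**2 - 1}.

Buchberger on the second generating set:
h_1 = -x**2*y - x**2 - x - 103/4*y**2 + 103/4, LT = x**2*y.
h_2 = x**2*y + x**2 + x - 185/4*y**2 + 185/4, LT = x**2*y.

S(h_1,h_2): lcm = x**2*y. S = 72*y**2 - 72.
  reduce S modulo (h_1, h_2):
  remainder 72*y**2 - 72 ≠ 0; add k_3 = 72*y**2 - 72 to the basis.

S(h_1,k_3): lcm = x**2*y**2. S = x**2*y + x**2 + x*y + 103/4*y**3 - 103/4*y.
  reduce S modulo (h_1, h_2, k_3):
  remainder x*y - x ≠ 0; add k_4 = x*y - x to the basis.

S(h_1,k_4): lcm = x**2*y. S = 2*x**2 + x + 103/4*y**2 - 103/4.
  reduce S modulo (h_1, h_2, k_3, k_4):
  remainder 2*x**2 + x ≠ 0; add k_5 = 2*x**2 + x to the basis.

The other S-polynomials (S(h_2,k_3), S(h_2,k_4), S(k_3,k_4), S(h_1,k_5), S(h_2,k_5), S(k_3,k_5), S(k_4,k_5)) all reduce to 0 modulo the current basis, so we have a Gröbner basis.
Inter-reduce: drop elements whose leading term is divisible by another's, tail-reduce, and make monic.
Reduced Gröbner basis: {x**2 + 1/2*x, x*y - x, y**2 - 1}.

Same reduced basis, so the two generating sets span the same ideal.

Yes, the ideals are equal.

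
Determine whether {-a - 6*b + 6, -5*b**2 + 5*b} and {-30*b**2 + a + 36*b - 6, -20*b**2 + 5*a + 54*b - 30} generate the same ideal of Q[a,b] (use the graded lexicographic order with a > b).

No, the ideals differ.

Two ideals are equal iff their reduced Gröbner bases coincide (the reduced basis is unique for a fixed ordering).
Buchberger on the first generating set:
f_1 = -a - 6*b + 6, LT = a.
f_2 = -5*b**2 + 5*b, LT = b**2.

The S-polynomials (S(f_1,f_2)) all reduce to 0 modulo the current basis, so we have a Gröbner basis.
Inter-reduce: drop elements whose leading term is divisible by another's, tail-reduce, and make monic.
Reduced Gröbner basis: {b**2 - b, a + 6*b - 6}.

Buchberger on the second generating set:
h_1 = -30*b**2 + a + 36*b - 6, LT = b**2.
h_2 = -20*b**2 + 5*a + 54*b - 30, LT = b**2.

S(h_1,h_2): lcm = b**2. S = 13/60*a + 3/2*b - 13/10.
  leading term a: no divisor's leading term divides it; move 13/60*a to the remainder.
  leading term b: no divisor's leading term divides it; move 3/2*b to the remainder.
  leading term 1: no divisor's leading term divides it; move -13/10 to the remainder.
  remainder 13/60*a + 3/2*b - 13/10 ≠ 0; add k_3 = 13/60*a + 3/2*b - 13/10 to the basis.

The other S-polynomials (S(h_1,k_3), S(h_2,k_3)) all reduce to 0 modulo the current basis, so we have a Gröbner basis.
Inter-reduce: drop elements whose leading term is divisible by another's, tail-reduce, and make monic.
Reduced Gröbner basis: {b**2 - 63/65*b, a + 90/13*b - 6}.

Since the reduced bases disagree, the two ideals are not the same.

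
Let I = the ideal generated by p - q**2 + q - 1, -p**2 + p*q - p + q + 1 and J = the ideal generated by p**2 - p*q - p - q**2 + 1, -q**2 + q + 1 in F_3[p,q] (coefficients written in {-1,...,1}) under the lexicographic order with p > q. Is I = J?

Since reduced Gröbner bases are canonical representatives of ideals under a given ordering, it suffices to compute and compare them.
Buchberger on the first generating set:
f_1 = p - q**2 + q - 1, LT = p.
f_2 = -p**2 + p*q - p + q + 1, LT = p**2.

S(f_1,f_2): lcm = p**2. S = -p*q**2 - p*q + p + q + 1.
  leading term p*q**2: subtract (-q**2)·f_1 from -p*q**2 - p*q + p + q + 1 → -p*q + p - q**4 + q**3 - q**2 + q + 1
  leading term p*q: subtract (-q)·f_1 from -p*q + p - q**4 + q**3 - q**2 + q + 1 → p - q**4 + 1
  leading term p: subtract (1)·f_1 from p - q**4 + 1 → -q**4 + q**2 - q - 1
  leading term q**4: no divisor's leading term divides it; move -q**4 to the remainder.
  leading term q**2: no divisor's leading term divides it; move q**2 to the remainder.
  leading term q: no divisor's leading term divides it; move -q to the remainder.
  leading term 1: no divisor's leading term divides it; move -1 to the remainder.
  remainder -q**4 + q**2 - q - 1 ≠ 0; add g_3 = -q**4 + q**2 - q - 1 to the basis.

The other S-polynomials (S(f_1,g_3), S(f_2,g_3)) all reduce to 0 modulo the current basis, so we have a Gröbner basis.
Inter-reduce: drop elements whose leading term is divisible by another's, tail-reduce, and make monic.
Reduced Gröbner basis: {p - q**2 + q - 1, q**4 - q**2 + q + 1}.

Buchberger on the second generating set:
h_1 = p**2 - p*q - p - q**2 + 1, LT = p**2.
h_2 = -q**2 + q + 1, LT = q**2.

The S-polynomials (S(h_1,h_2)) all reduce to 0 modulo the current basis, so we have a Gröbner basis.
Inter-reduce: drop elements whose leading term is divisible by another's, tail-reduce, and make monic.
Reduced Gröbner basis: {p**2 - p*q - p - q, q**2 - q - 1}.

Since the reduced bases disagree, the two ideals are not the same.

No, the ideals differ.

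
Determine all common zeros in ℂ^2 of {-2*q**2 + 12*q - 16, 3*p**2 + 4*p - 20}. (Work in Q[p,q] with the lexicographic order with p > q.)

{(-10/3, 2), (2, 2), (-10/3, 4), (2, 4)}

Compute a lex Gröbner basis by Buchberger's algorithm.
f_1 = -2*q**2 + 12*q - 16, LT = q**2.
f_2 = 3*p**2 + 4*p - 20, LT = p**2.

The S-polynomials (S(f_1,f_2)) all reduce to 0 modulo the current basis, so we have a Gröbner basis.
Inter-reduce: drop elements whose leading term is divisible by another's, tail-reduce, and make monic.
Reduced Gröbner basis: {p**2 + 4/3*p - 20/3, q**2 - 6*q + 8}.

The lex basis is triangular: the last element involves only q. Solving q**2 - 6*q + 8 = 0 gives q ∈ {2, 4}; substituting each value into the earlier elements determines the remaining variables.
  q = 2: the earlier basis element becomes p**2 + 4/3*p - 20/3 = 0, giving p = -10/3, 2 — points (-10/3, 2), (2, 2).
  q = 4: the earlier basis element becomes p**2 + 4/3*p - 20/3 = 0, giving p = -10/3, 2 — points (-10/3, 4), (2, 4).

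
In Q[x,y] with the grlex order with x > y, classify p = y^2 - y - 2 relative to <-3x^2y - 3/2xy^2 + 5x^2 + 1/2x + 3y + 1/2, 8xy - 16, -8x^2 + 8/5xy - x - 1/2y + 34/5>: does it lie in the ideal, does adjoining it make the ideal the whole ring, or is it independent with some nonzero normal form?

y^2 - y - 2 lies in I (it reduces to 0).

First compute the reduced Gröbner basis of I by Buchberger's algorithm.
f_1 = -3x^2y - 3/2xy^2 + 5x^2 + 1/2x + 3y + 1/2, LT = x^2y.
f_2 = 8xy - 16, LT = xy.
f_3 = -8x^2 + 8/5xy - x - 1/2y + 34/5, LT = x^2.

S(f_1,f_2): lcm = x^2y. S = 1/2xy^2 - 5/3x^2 + 11/6x - y - 1/6.
  leading term xy^2: subtract (1/16y)·f_2 from 1/2xy^2 - 5/3x^2 + 11/6x - y - 1/6 → -5/3x^2 + 11/6x - 1/6
  leading term x^2: subtract (5/24)·f_3 from -5/3x^2 + 11/6x - 1/6 → -1/3xy + 49/24x + 5/48y - 19/12
  leading term xy: subtract (-1/24)·f_2 from -1/3xy + 49/24x + 5/48y - 19/12 → 49/24x + 5/48y - 9/4
  leading term x: no divisor's leading term divides it; move 49/24x to the remainder.
  leading term y: no divisor's leading term divides it; move 5/48y to the remainder.
  leading term 1: no divisor's leading term divides it; move -9/4 to the remainder.
  remainder 49/24x + 5/48y - 9/4 ≠ 0; add h_4 = 49/24x + 5/48y - 9/4 to the basis.

S(f_1,f_3): lcm = x^2y. S = 7/10xy^2 - 5/3x^2 - 1/8xy - 1/16y^2 - 1/6x - 3/20y - 1/6.
  leading term xy^2: subtract (7/80y)·f_2 from 7/10xy^2 - 5/3x^2 - 1/8xy - 1/16y^2 - 1/6x - 3/20y - 1/6 → -5/3x^2 - 1/8xy - 1/16y^2 - 1/6x + 5/4y - 1/6
  leading term x^2: subtract (5/24)·f_3 from -5/3x^2 - 1/8xy - 1/16y^2 - 1/6x + 5/4y - 1/6 → -11/24xy - 1/16y^2 + 1/24x + 65/48y - 19/12
  leading term xy: subtract (-11/192)·f_2 from -11/24xy - 1/16y^2 + 1/24x + 65/48y - 19/12 → -1/16y^2 + 1/24x + 65/48y - 5/2
  leading term y^2: no divisor's leading term divides it; move -1/16y^2 to the remainder.
  leading term x: subtract (1/49)·h_4 from 1/24x + 65/48y - 5/2 → 265/196y - 481/196
  leading term y: no divisor's leading term divides it; move 265/196y to the remainder.
  leading term 1: no divisor's leading term divides it; move -481/196 to the remainder.
  remainder -1/16y^2 + 265/196y - 481/196 ≠ 0; add h_5 = -1/16y^2 + 265/196y - 481/196 to the basis.

S(f_2,h_4): lcm = xy. S = -5/98y^2 + 54/49y - 2.
  leading term y^2: subtract (40/49)·h_5 from -5/98y^2 + 54/49y - 2 → -4/2401y + 8/2401
  leading term y: no divisor's leading term divides it; move -4/2401y to the remainder.
  leading term 1: no divisor's leading term divides it; move 8/2401 to the remainder.
  remainder -4/2401y + 8/2401 ≠ 0; add h_6 = -4/2401y + 8/2401 to the basis.

The other S-polynomials (S(f_2,f_3), S(f_1,h_4), S(f_3,h_4), S(f_1,h_5), S(f_2,h_5), S(f_3,h_5), S(h_4,h_5), S(f_1,h_6), S(f_2,h_6), S(f_3,h_6), S(h_4,h_6), S(h_5,h_6)) all reduce to 0 modulo the current basis, so we have a Gröbner basis.
Inter-reduce: drop elements whose leading term is divisible by another's, tail-reduce, and make monic.
Reduced Gröbner basis: {x - 1, y - 2}.
Label its elements g_1 = x - 1, g_2 = y - 2.

Reduce p = y^2 - y - 2 modulo G:
  leading term y^2: subtract (y)·g_2 from y^2 - y - 2 → y - 2
  leading term y: subtract (1)·g_2 from y - 2 → 0
  normal form = 0.
Since the normal form is 0, p ∈ I.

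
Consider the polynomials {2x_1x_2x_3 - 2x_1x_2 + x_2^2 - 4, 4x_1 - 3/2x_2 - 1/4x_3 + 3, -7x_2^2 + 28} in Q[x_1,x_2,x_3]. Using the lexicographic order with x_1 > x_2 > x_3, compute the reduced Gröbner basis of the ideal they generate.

G = {x_1 - 3/8x_2 - 1/16x_3 + 3/4, x_2^2 - 4, x_2x_3 - x_2 + 1/6x_3^2 - 13/6x_3 + 2, x_3^3 - 25x_3^2 + 24x_3}

This is the nonlinear analogue of row-reducing a linear system.

f_1 = 2x_1x_2x_3 - 2x_1x_2 + x_2^2 - 4, LT = x_1x_2x_3.
f_2 = 4x_1 - 3/2x_2 - 1/4x_3 + 3, LT = x_1.
f_3 = -7x_2^2 + 28, LT = x_2^2.

S(f_1,f_2): lcm = x_1x_2x_3. S = -x_1x_2 + 3/8x_2^2x_3 + 1/2x_2^2 + 1/16x_2x_3^2 - 3/4x_2x_3 - 2.
  reduce S modulo (f_1, f_2, f_3):
  remainder 1/16x_2x_3^2 - 13/16x_2x_3 + 3/4x_2 + 3/2x_3 - 3/2 ≠ 0; add g_4 = 1/16x_2x_3^2 - 13/16x_2x_3 + 3/4x_2 + 3/2x_3 - 3/2 to the basis.

S(f_1,f_3): lcm = x_1x_2^2x_3. S = -x_1x_2^2 + 4x_1x_3 + 1/2x_2^3 - 2x_2.
  reduce S modulo (f_1, f_2, f_3, g_4):
  remainder 3/2x_2x_3 - 3/2x_2 + 1/4x_3^2 - 13/4x_3 + 3 ≠ 0; add g_5 = 3/2x_2x_3 - 3/2x_2 + 1/4x_3^2 - 13/4x_3 + 3 to the basis.

S(f_1,g_5): lcm = x_1x_2x_3. S = -1/6x_1x_3^2 + 13/6x_1x_3 - 2x_1 + 1/2x_2^2 - 2.
  reduce S modulo (f_1, f_2, f_3, g_4, g_5):
  remainder -1/96x_3^3 + 25/96x_3^2 - 1/4x_3 ≠ 0; add g_6 = -1/96x_3^3 + 25/96x_3^2 - 1/4x_3 to the basis.

The other S-polynomials (S(f_2,f_3), S(f_1,g_4), S(f_2,g_4), S(f_3,g_4), S(f_2,g_5), S(f_3,g_5), S(g_4,g_5), S(f_1,g_6), S(f_2,g_6), S(f_3,g_6), S(g_4,g_6), S(g_5,g_6)) all reduce to 0 modulo the current basis, so we have a Gröbner basis.
Inter-reduce: drop elements whose leading term is divisible by another's, tail-reduce, and make monic.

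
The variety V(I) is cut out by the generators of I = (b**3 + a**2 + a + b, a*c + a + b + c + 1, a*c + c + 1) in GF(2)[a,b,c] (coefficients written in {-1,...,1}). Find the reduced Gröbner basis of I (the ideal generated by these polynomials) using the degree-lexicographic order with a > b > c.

G = {c**2 + 1, a + c + 1, b + c + 1}

f_1 = b**3 + a**2 + a + b, LT = b**3.
f_2 = a*c + a + b + c + 1, LT = a*c.
f_3 = a*c + c + 1, LT = a*c.

S(f_2,f_3): lcm = a*c. S = a + b.
  reduce S modulo (f_1, f_2, f_3):
  remainder a + b ≠ 0; add g_4 = a + b to the basis.

S(f_2,g_4): lcm = a*c. S = b*c + a + b + c + 1.
  reduce S modulo (f_1, f_2, f_3, g_4):
  remainder b*c + c + 1 ≠ 0; add g_5 = b*c + c + 1 to the basis.

S(f_1,g_5): lcm = b**3*c. S = a**2*c + b**2*c + a*c + b**2 + b*c.
  reduce S modulo (f_1, f_2, f_3, g_4, g_5):
  remainder b**2 ≠ 0; add g_6 = b**2 to the basis.

S(g_5,g_6): lcm = b**2*c. S = b*c + b.
  reduce S modulo (f_1, f_2, f_3, g_4, g_5, g_6):
  remainder b + c + 1 ≠ 0; add g_7 = b + c + 1 to the basis.

S(g_5,g_7): lcm = b*c. S = c**2 + 1.
  reduce S modulo (f_1, f_2, f_3, g_4, g_5, g_6, g_7):
  remainder c**2 + 1 ≠ 0; add g_8 = c**2 + 1 to the basis.

The other S-polynomials (S(f_1,f_2), S(f_1,f_3), S(f_1,g_4), S(f_3,g_4), S(f_2,g_5), S(f_3,g_5), S(g_4,g_5), S(f_1,g_6), S(f_2,g_6), S(f_3,g_6), S(g_4,g_6), S(f_1,g_7), S(f_2,g_7), S(f_3,g_7), S(g_4,g_7), S(g_6,g_7), S(f_1,g_8), S(f_2,g_8), S(f_3,g_8), S(g_4,g_8), S(g_5,g_8), S(g_6,g_8), S(g_7,g_8)) all reduce to 0 modulo the current basis, so we have a Gröbner basis.
Inter-reduce: drop elements whose leading term is divisible by another's, tail-reduce, and make monic.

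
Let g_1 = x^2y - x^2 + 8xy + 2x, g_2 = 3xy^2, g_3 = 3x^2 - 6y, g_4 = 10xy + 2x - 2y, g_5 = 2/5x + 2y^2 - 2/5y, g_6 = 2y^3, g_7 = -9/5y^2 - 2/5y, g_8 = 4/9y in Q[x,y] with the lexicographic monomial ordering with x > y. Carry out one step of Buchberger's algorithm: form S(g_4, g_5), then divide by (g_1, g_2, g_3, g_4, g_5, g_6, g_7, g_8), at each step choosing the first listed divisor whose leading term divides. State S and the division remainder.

lcm(LM(g_4), LM(g_5)) = xy.
S = (lcm/LT(g_4))·g_4 − (lcm/LT(g_5))·g_5 = 1/5x - 5y^3 + y^2 - 1/5y.
Reduce S modulo (g_1, g_2, g_3, g_4, g_5, g_6, g_7, g_8) in that order:
  leading term x: subtract (1/2)·g_5 from 1/5x - 5y^3 + y^2 - 1/5y → -5y^3
  leading term y^3: subtract (-5/2)·g_6 from -5y^3 → 0
The remainder is 0, so this S-polynomial contributes no new basis element.

S(g_4, g_5) = 1/5x - 5y^3 + y^2 - 1/5y; remainder on division = 0.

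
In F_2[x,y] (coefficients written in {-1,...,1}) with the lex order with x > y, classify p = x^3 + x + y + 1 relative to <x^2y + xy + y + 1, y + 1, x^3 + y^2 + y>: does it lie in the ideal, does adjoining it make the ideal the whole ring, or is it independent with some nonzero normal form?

First compute the reduced Gröbner basis of I by Buchberger's algorithm.
f_1 = x^2y + xy + y + 1, LT = x^2y.
f_2 = y + 1, LT = y.
f_3 = x^3 + y^2 + y, LT = x^3.

S(f_1,f_2): lcm = x^2y. S = x^2 + xy + y + 1.
  reduce S modulo (f_1, f_2, f_3):
  remainder x^2 + x ≠ 0; add h_4 = x^2 + x to the basis.

S(f_1,f_3): lcm = x^3y. S = x^2y + xy + x + y^3 + y^2.
  reduce S modulo (f_1, f_2, f_3, h_4):
  remainder x ≠ 0; add h_5 = x to the basis.

The other S-polynomials (S(f_2,f_3), S(f_1,h_4), S(f_2,h_4), S(f_3,h_4), S(f_1,h_5), S(f_2,h_5), S(f_3,h_5), S(h_4,h_5)) all reduce to 0 modulo the current basis, so we have a Gröbner basis.
Inter-reduce: drop elements whose leading term is divisible by another's, tail-reduce, and make monic.
Reduced Gröbner basis: {x, y + 1}.
Label its elements g_1 = x, g_2 = y + 1.

Reduce p = x^3 + x + y + 1 modulo G:
  leading term x^3: subtract (x^2)·g_1 from x^3 + x + y + 1 → x + y + 1
  leading term x: subtract (1)·g_1 from x + y + 1 → y + 1
  leading term y: subtract (1)·g_2 from y + 1 → 0
  normal form = 0.
Since the normal form is 0, p ∈ I.

Ideal membership is decidable via reduction modulo a Gröbner basis.

x^3 + x + y + 1 lies in I (it reduces to 0).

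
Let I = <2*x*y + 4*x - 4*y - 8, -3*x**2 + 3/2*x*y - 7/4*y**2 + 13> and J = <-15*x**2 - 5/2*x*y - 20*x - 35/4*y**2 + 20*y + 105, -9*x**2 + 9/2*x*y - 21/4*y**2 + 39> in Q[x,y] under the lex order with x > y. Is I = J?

Since reduced Gröbner bases are canonical representatives of ideals under a given ordering, it suffices to compute and compare them.
Buchberger on the first generating set:
f_1 = 2*x*y + 4*x - 4*y - 8, LT = x*y.
f_2 = -3*x**2 + 3/2*x*y - 7/4*y**2 + 13, LT = x**2.

S(f_1,f_2): lcm = x**2*y. S = 2*x**2 + 1/2*x*y**2 - 2*x*y - 4*x - 7/12*y**3 + 13/3*y.
  leading term x**2: subtract (-2/3)·f_2 from 2*x**2 + 1/2*x*y**2 - 2*x*y - 4*x - 7/12*y**3 + 13/3*y → 1/2*x*y**2 - x*y - 4*x - 7/12*y**3 - 7/6*y**2 + 13/3*y + 26/3
  leading term x*y**2: subtract (1/4*y)·f_1 from 1/2*x*y**2 - x*y - 4*x - 7/12*y**3 - 7/6*y**2 + 13/3*y + 26/3 → -2*x*y - 4*x - 7/12*y**3 - 1/6*y**2 + 19/3*y + 26/3
  leading term x*y: subtract (-1)·f_1 from -2*x*y - 4*x - 7/12*y**3 - 1/6*y**2 + 19/3*y + 26/3 → -7/12*y**3 - 1/6*y**2 + 7/3*y + 2/3
  leading term y**3: no divisor's leading term divides it; move -7/12*y**3 to the remainder.
  leading term y**2: no divisor's leading term divides it; move -1/6*y**2 to the remainder.
  leading term y: no divisor's leading term divides it; move 7/3*y to the remainder.
  leading term 1: no divisor's leading term divides it; move 2/3 to the remainder.
  remainder -7/12*y**3 - 1/6*y**2 + 7/3*y + 2/3 ≠ 0; add g_3 = -7/12*y**3 - 1/6*y**2 + 7/3*y + 2/3 to the basis.

The other S-polynomials (S(f_1,g_3), S(f_2,g_3)) all reduce to 0 modulo the current basis, so we have a Gröbner basis.
Inter-reduce: drop elements whose leading term is divisible by another's, tail-reduce, and make monic.
Reduced Gröbner basis: {x**2 + x + 7/12*y**2 - y - 19/3, x*y + 2*x - 2*y - 4, y**3 + 2/7*y**2 - 4*y - 8/7}.

Buchberger on the second generating set:
h_1 = -15*x**2 - 5/2*x*y - 20*x - 35/4*y**2 + 20*y + 105, LT = x**2.
h_2 = -9*x**2 + 9/2*x*y - 21/4*y**2 + 39, LT = x**2.

S(h_1,h_2): lcm = x**2. S = 2/3*x*y + 4/3*x - 4/3*y - 8/3.
  leading term x*y: no divisor's leading term divides it; move 2/3*x*y to the remainder.
  leading term x: no divisor's leading term divides it; move 4/3*x to the remainder.
  leading term y: no divisor's leading term divides it; move -4/3*y to the remainder.
  leading term 1: no divisor's leading term divides it; move -8/3 to the remainder.
  remainder 2/3*x*y + 4/3*x - 4/3*y - 8/3 ≠ 0; add k_3 = 2/3*x*y + 4/3*x - 4/3*y - 8/3 to the basis.

S(h_1,k_3): lcm = x**2*y. S = -2*x**2 + 1/6*x*y**2 + 10/3*x*y + 4*x + 7/12*y**3 - 4/3*y**2 - 7*y.
  leading term x**2: subtract (2/15)·h_1 from -2*x**2 + 1/6*x*y**2 + 10/3*x*y + 4*x + 7/12*y**3 - 4/3*y**2 - 7*y → 1/6*x*y**2 + 11/3*x*y + 20/3*x + 7/12*y**3 - 1/6*y**2 - 29/3*y - 14
  leading term x*y**2: subtract (1/4*y)·k_3 from 1/6*x*y**2 + 11/3*x*y + 20/3*x + 7/12*y**3 - 1/6*y**2 - 29/3*y - 14 → 10/3*x*y + 20/3*x + 7/12*y**3 + 1/6*y**2 - 9*y - 14
  leading term x*y: subtract (5)·k_3 from 10/3*x*y + 20/3*x + 7/12*y**3 + 1/6*y**2 - 9*y - 14 → 7/12*y**3 + 1/6*y**2 - 7/3*y - 2/3
  leading term y**3: no divisor's leading term divides it; move 7/12*y**3 to the remainder.
  leading term y**2: no divisor's leading term divides it; move 1/6*y**2 to the remainder.
  leading term y: no divisor's leading term divides it; move -7/3*y to the remainder.
  leading term 1: no divisor's leading term divides it; move -2/3 to the remainder.
  remainder 7/12*y**3 + 1/6*y**2 - 7/3*y - 2/3 ≠ 0; add k_4 = 7/12*y**3 + 1/6*y**2 - 7/3*y - 2/3 to the basis.

The other S-polynomials (S(h_2,k_3), S(h_1,k_4), S(h_2,k_4), S(k_3,k_4)) all reduce to 0 modulo the current basis, so we have a Gröbner basis.
Inter-reduce: drop elements whose leading term is divisible by another's, tail-reduce, and make monic.
Reduced Gröbner basis: {x**2 + x + 7/12*y**2 - y - 19/3, x*y + 2*x - 2*y - 4, y**3 + 2/7*y**2 - 4*y - 8/7}.

Same reduced basis, so the two generating sets span the same ideal.

Yes, the ideals are equal.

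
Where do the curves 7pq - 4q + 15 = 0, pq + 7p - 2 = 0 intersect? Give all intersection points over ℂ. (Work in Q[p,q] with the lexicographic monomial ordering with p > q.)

Compute a lex Gröbner basis by Buchberger's algorithm.
f_1 = 7pq - 4q + 15, LT = pq.
f_2 = pq + 7p - 2, LT = pq.

S(f_1,f_2): lcm = pq. S = -7p - \tfrac{4}{7}q + \tfrac{29}{7}.
  leading term p: no divisor's leading term divides it; move -7p to the remainder.
  leading term q: no divisor's leading term divides it; move -\tfrac{4}{7}q to the remainder.
  leading term 1: no divisor's leading term divides it; move \tfrac{29}{7} to the remainder.
  remainder -7p - \tfrac{4}{7}q + \tfrac{29}{7} ≠ 0; add h_3 = -7p - \tfrac{4}{7}q + \tfrac{29}{7} to the basis.

S(f_1,h_3): lcm = pq. S = -\tfrac{4}{49}q^{2} + \tfrac{1}{49}q + \tfrac{15}{7}.
  leading term q^{2}: no divisor's leading term divides it; move -\tfrac{4}{49}q^{2} to the remainder.
  leading term q: no divisor's leading term divides it; move \tfrac{1}{49}q to the remainder.
  leading term 1: no divisor's leading term divides it; move \tfrac{15}{7} to the remainder.
  remainder -\tfrac{4}{49}q^{2} + \tfrac{1}{49}q + \tfrac{15}{7} ≠ 0; add h_4 = -\tfrac{4}{49}q^{2} + \tfrac{1}{49}q + \tfrac{15}{7} to the basis.

The other S-polynomials (S(f_2,h_3), S(f_1,h_4), S(f_2,h_4), S(h_3,h_4)) all reduce to 0 modulo the current basis, so we have a Gröbner basis.
Inter-reduce: drop elements whose leading term is divisible by another's, tail-reduce, and make monic.
Reduced Gröbner basis: {p + \tfrac{4}{49}q - \tfrac{29}{49}, q^{2} - \tfrac{1}{4}q - \tfrac{105}{4}}.

Since the basis is lex-ordered, q^{2} - \tfrac{1}{4}q - \tfrac{105}{4} is univariate in q. Its roots are {-5, 21/4}. Back-substituting each root into the other basis elements fixes the other coordinates.
  q = -5: the earlier basis element becomes p - 1 = 0, giving p = 1 — point (1, -5).
  q = 21/4: the earlier basis element becomes p - \tfrac{8}{49} = 0, giving p = 8/49 — point (8/49, 21/4).
Check: every point annihilates each of the original generators.

{(1, -5), (8/49, 21/4)}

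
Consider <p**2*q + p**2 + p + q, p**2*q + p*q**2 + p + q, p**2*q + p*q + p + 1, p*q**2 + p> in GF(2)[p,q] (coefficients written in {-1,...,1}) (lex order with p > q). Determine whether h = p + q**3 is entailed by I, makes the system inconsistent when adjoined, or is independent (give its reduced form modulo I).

p + q**3 is independent of I; its normal form modulo I is q + 1.

First compute the reduced Gröbner basis of I by Buchberger's algorithm.
f_1 = p**2*q + p**2 + p + q, LT = p**2*q.
f_2 = p**2*q + p*q**2 + p + q, LT = p**2*q.
f_3 = p**2*q + p*q + p + 1, LT = p**2*q.
f_4 = p*q**2 + p, LT = p*q**2.

S(f_1,f_2): lcm = p**2*q. S = p**2 + p*q**2.
  leading term p**2: no divisor's leading term divides it; move p**2 to the remainder.
  leading term p*q**2: subtract (1)·f_4 from p*q**2 → p
  leading term p: no divisor's leading term divides it; move p to the remainder.
  remainder p**2 + p ≠ 0; add k_5 = p**2 + p to the basis.

S(f_1,f_3): lcm = p**2*q. S = p**2 + p*q + q + 1.
  leading term p**2: subtract (1)·k_5 from p**2 + p*q + q + 1 → p*q + p + q + 1
  leading term p*q: no divisor's leading term divides it; move p*q to the remainder.
  leading term p: no divisor's leading term divides it; move p to the remainder.
  leading term q: no divisor's leading term divides it; move q to the remainder.
  leading term 1: no divisor's leading term divides it; move 1 to the remainder.
  remainder p*q + p + q + 1 ≠ 0; add k_6 = p*q + p + q + 1 to the basis.

S(f_1,f_4): lcm = p**2*q**2. S = p**2*q + p**2 + p*q + q**2.
  leading term p**2*q: subtract (1)·f_1 from p**2*q + p**2 + p*q + q**2 → p*q + p + q**2 + q
  leading term p*q: subtract (1)·k_6 from p*q + p + q**2 + q → q**2 + 1
  leading term q**2: no divisor's leading term divides it; move q**2 to the remainder.
  leading term 1: no divisor's leading term divides it; move 1 to the remainder.
  remainder q**2 + 1 ≠ 0; add k_7 = q**2 + 1 to the basis.

S(f_2,f_4): lcm = p**2*q**2. S = p**2 + p*q**3 + p*q + q**2.
  leading term p**2: subtract (1)·k_5 from p**2 + p*q**3 + p*q + q**2 → p*q**3 + p*q + p + q**2
  leading term p*q**3: subtract (q)·f_4 from p*q**3 + p*q + p + q**2 → p + q**2
  leading term p: no divisor's leading term divides it; move p to the remainder.
  leading term q**2: subtract (1)·k_7 from q**2 → 1
  leading term 1: no divisor's leading term divides it; move 1 to the remainder.
  remainder p + 1 ≠ 0; add k_8 = p + 1 to the basis.

The other S-polynomials (S(f_2,f_3), S(f_3,f_4), S(f_1,k_5), S(f_2,k_5), S(f_3,k_5), S(f_4,k_5), S(f_1,k_6), S(f_2,k_6), S(f_3,k_6), S(f_4,k_6), S(k_5,k_6), S(f_1,k_7), S(f_2,k_7), S(f_3,k_7), S(f_4,k_7), S(k_5,k_7), S(k_6,k_7), S(f_1,k_8), S(f_2,k_8), S(f_3,k_8), S(f_4,k_8), S(k_5,k_8), S(k_6,k_8), S(k_7,k_8)) all reduce to 0 modulo the current basis, so we have a Gröbner basis.
Inter-reduce: drop elements whose leading term is divisible by another's, tail-reduce, and make monic.
Reduced Gröbner basis: {p + 1, q**2 + 1}.
Label its elements g_1 = p + 1, g_2 = q**2 + 1.

Reduce h = p + q**3 modulo G:
  leading term p: subtract (1)·g_1 from p + q**3 → q**3 + 1
  leading term q**3: subtract (q)·g_2 from q**3 + 1 → q + 1
  leading term q: no divisor's leading term divides it; move q to the remainder.
  leading term 1: no divisor's leading term divides it; move 1 to the remainder.
  normal form = q + 1.
The normal form is nonzero, so h ∉ I. Since h minus its normal form lies in I, I + (h) = I + (r) where r = q + 1; decide whether this ideal is the whole ring.
Run Buchberger on G together with r (pairs among the g_i already reduce to 0 since G is a Gröbner basis):
g_1 = p + 1, LT = p.
g_2 = q**2 + 1, LT = q**2.
r = q + 1, LT = q.

The S-polynomials (S(g_1,g_2), S(g_1,r), S(g_2,r)) all reduce to 0 modulo the current basis, so we have a Gröbner basis.
Inter-reduce: drop elements whose leading term is divisible by another's, tail-reduce, and make monic.
Reduced Gröbner basis: {p + 1, q + 1}.
The reduced Gröbner basis of I + (h) is {p + 1, q + 1} ≠ {1}, a proper ideal, so the enlarged system stays consistent: h is independent of I, with normal form q + 1.

The remainder on division by a Gröbner basis is unique — it is the normal form.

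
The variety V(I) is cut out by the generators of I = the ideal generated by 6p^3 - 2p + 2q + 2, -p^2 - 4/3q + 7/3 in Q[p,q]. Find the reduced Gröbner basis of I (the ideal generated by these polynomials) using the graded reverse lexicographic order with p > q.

G = {p^2 + 4/3q - 7/3, pq - 3/2p - 1/4q - 1/4, q^2 + 15/32p - 205/64q + 171/64}

Buchberger's algorithm terminates because the ascending chain of leading-term ideals stabilizes.

f_1 = 6p^3 - 2p + 2q + 2, LT = p^3.
f_2 = -p^2 - 4/3q + 7/3, LT = p^2.

S(f_1,f_2): lcm = p^3. S = -4/3pq + 2p + 1/3q + 1/3.
  reduce S modulo (f_1, f_2):
  remainder -4/3pq + 2p + 1/3q + 1/3 ≠ 0; add g_3 = -4/3pq + 2p + 1/3q + 1/3 to the basis.

S(f_2,g_3): lcm = p^2q. S = 3/2p^2 + 1/4pq + 4/3q^2 + 1/4p - 7/3q.
  reduce S modulo (f_1, f_2, g_3):
  remainder 4/3q^2 + 5/8p - 205/48q + 57/16 ≠ 0; add g_4 = 4/3q^2 + 5/8p - 205/48q + 57/16 to the basis.

The other S-polynomials (S(f_1,g_3), S(f_1,g_4), S(f_2,g_4), S(g_3,g_4)) all reduce to 0 modulo the current basis, so we have a Gröbner basis.
Inter-reduce: drop elements whose leading term is divisible by another's, tail-reduce, and make monic.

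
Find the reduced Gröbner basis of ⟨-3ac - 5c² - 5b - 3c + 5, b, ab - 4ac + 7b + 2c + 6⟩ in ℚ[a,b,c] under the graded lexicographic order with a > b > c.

f_1 = -3ac - 5c² - 5b - 3c + 5, LT = ac.
f_2 = b, LT = b.
f_3 = ab - 4ac + 7b + 2c + 6, LT = ab.

S(f_1,f_3): lcm = abc. S = 4ac² + 5/3bc² + 5/3b² - 6bc - 2c² - 5/3b - 6c.
  reduce S modulo (f_1, f_2, f_3):
  remainder -20/3c³ - 6c² + ⅔c ≠ 0; add g_4 = -20/3c³ - 6c² + ⅔c to the basis.

S(f_2,f_3): lcm = ab. S = 4ac - 7b - 2c - 6.
  reduce S modulo (f_1, f_2, f_3, g_4):
  remainder -20/3c² - 6c + ⅔ ≠ 0; add g_5 = -20/3c² - 6c + ⅔ to the basis.

S(f_1,g_5): lcm = ac². S = 5/3c³ - 9/10ac + 5/3bc + c² + 1/10a - 5/3c.
  reduce S modulo (f_1, f_2, f_3, g_4, g_5):
  remainder 1/10a - 3/2c - 7/5 ≠ 0; add g_6 = 1/10a - 3/2c - 7/5 to the basis.

The other S-polynomials (S(f_1,f_2), S(f_1,g_4), S(f_2,g_4), S(f_3,g_4), S(f_2,g_5), S(f_3,g_5), S(g_4,g_5), S(f_1,g_6), S(f_2,g_6), S(f_3,g_6), S(g_4,g_6), S(g_5,g_6)) all reduce to 0 modulo the current basis, so we have a Gröbner basis.
Inter-reduce: drop elements whose leading term is divisible by another's, tail-reduce, and make monic.

G = {c² + 9/10c - 1/10, a - 15c - 14, b}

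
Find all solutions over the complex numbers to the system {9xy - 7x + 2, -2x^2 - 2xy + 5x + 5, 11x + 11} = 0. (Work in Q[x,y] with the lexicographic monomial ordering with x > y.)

{(-1, 1)}

Compute a lex Gröbner basis by Buchberger's algorithm.
f_1 = 9xy - 7x + 2, LT = xy.
f_2 = -2x^2 - 2xy + 5x + 5, LT = x^2.
f_3 = 11x + 11, LT = x.

S(f_1,f_2): lcm = x^2y. S = -7/9x^2 - xy^2 + 5/2xy + 2/9x + 5/2y.
  reduce S modulo (f_1, f_2, f_3):
  remainder 49/18y - 49/18 ≠ 0; add h_4 = 49/18y - 49/18 to the basis.

The other S-polynomials (S(f_1,f_3), S(f_2,f_3), S(f_1,h_4), S(f_2,h_4), S(f_3,h_4)) all reduce to 0 modulo the current basis, so we have a Gröbner basis.
Inter-reduce: drop elements whose leading term is divisible by another's, tail-reduce, and make monic.
Reduced Gröbner basis: {x + 1, y - 1}.

From the last basis element, y - 1 = 0, so y takes values in {1}. Each choice, substituted upward through the basis, yields the corresponding point(s) of the solution set.
  y = 1: the earlier basis element becomes x + 1 = 0, giving x = -1 — point (-1, 1).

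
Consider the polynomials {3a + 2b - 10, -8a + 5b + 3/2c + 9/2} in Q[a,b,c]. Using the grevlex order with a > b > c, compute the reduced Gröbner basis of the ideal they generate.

This is the nonlinear analogue of row-reducing a linear system.

f_1 = 3a + 2b - 10, LT = a.
f_2 = -8a + 5b + 3/2c + 9/2, LT = a.

S(f_1,f_2): lcm = a. S = 31/24b + 3/16c - 133/48.
  leading term b: no divisor's leading term divides it; move 31/24b to the remainder.
  leading term c: no divisor's leading term divides it; move 3/16c to the remainder.
  leading term 1: no divisor's leading term divides it; move -133/48 to the remainder.
  remainder 31/24b + 3/16c - 133/48 ≠ 0; add g_3 = 31/24b + 3/16c - 133/48 to the basis.

The other S-polynomials (S(f_1,g_3), S(f_2,g_3)) all reduce to 0 modulo the current basis, so we have a Gröbner basis.
Inter-reduce: drop elements whose leading term is divisible by another's, tail-reduce, and make monic.

G = {a - 3/31c - 59/31, b + 9/62c - 133/62}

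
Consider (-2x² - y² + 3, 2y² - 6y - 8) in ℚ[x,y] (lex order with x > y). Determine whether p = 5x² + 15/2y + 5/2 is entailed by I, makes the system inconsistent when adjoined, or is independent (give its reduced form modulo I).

5x² + 15/2y + 5/2 lies in I (it reduces to 0).

First compute the reduced Gröbner basis of I by Buchberger's algorithm.
f_1 = -2x² - y² + 3, LT = x².
f_2 = 2y² - 6y - 8, LT = y².

The S-polynomials (S(f_1,f_2)) all reduce to 0 modulo the current basis, so we have a Gröbner basis.
Inter-reduce: drop elements whose leading term is divisible by another's, tail-reduce, and make monic.
Reduced Gröbner basis: {x² + 3/2y + ½, y² - 3y - 4}.
Label its elements g_1 = x² + 3/2y + ½, g_2 = y² - 3y - 4.

Reduce p = 5x² + 15/2y + 5/2 modulo G:
  leading term x²: subtract (5)·g_1 from 5x² + 15/2y + 5/2 → 0
  normal form = 0.
Since the normal form is 0, p ∈ I.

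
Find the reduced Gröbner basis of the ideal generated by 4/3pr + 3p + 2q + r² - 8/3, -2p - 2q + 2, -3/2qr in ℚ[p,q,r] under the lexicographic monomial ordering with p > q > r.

G = {p + r² + 4/3r - ⅔, q - r² - 4/3r - ⅓, r³ + 4/3r² + ⅓r}

f_1 = 4/3pr + 3p + 2q + r² - 8/3, LT = pr.
f_2 = -2p - 2q + 2, LT = p.
f_3 = -3/2qr, LT = qr.

S(f_1,f_2): lcm = pr. S = 9/4p - qr + 3/2q + ¾r² + r - 2.
  leading term p: subtract (-9/8)·f_2 from 9/4p - qr + 3/2q + ¾r² + r - 2 → -qr - ¾q + ¾r² + r + ¼
  leading term qr: subtract (⅔)·f_3 from -qr - ¾q + ¾r² + r + ¼ → -¾q + ¾r² + r + ¼
  leading term q: no divisor's leading term divides it; move -¾q to the remainder.
  leading term r²: no divisor's leading term divides it; move ¾r² to the remainder.
  leading term r: no divisor's leading term divides it; move r to the remainder.
  leading term 1: no divisor's leading term divides it; move ¼ to the remainder.
  remainder -¾q + ¾r² + r + ¼ ≠ 0; add g_4 = -¾q + ¾r² + r + ¼ to the basis.

S(f_3,g_4): lcm = qr. S = r³ + 4/3r² + ⅓r.
  leading term r³: no divisor's leading term divides it; move r³ to the remainder.
  leading term r²: no divisor's leading term divides it; move 4/3r² to the remainder.
  leading term r: no divisor's leading term divides it; move ⅓r to the remainder.
  remainder r³ + 4/3r² + ⅓r ≠ 0; add g_5 = r³ + 4/3r² + ⅓r to the basis.

The other S-polynomials (S(f_1,f_3), S(f_2,f_3), S(f_1,g_4), S(f_2,g_4), S(f_1,g_5), S(f_2,g_5), S(f_3,g_5), S(g_4,g_5)) all reduce to 0 modulo the current basis, so we have a Gröbner basis.
Inter-reduce: drop elements whose leading term is divisible by another's, tail-reduce, and make monic.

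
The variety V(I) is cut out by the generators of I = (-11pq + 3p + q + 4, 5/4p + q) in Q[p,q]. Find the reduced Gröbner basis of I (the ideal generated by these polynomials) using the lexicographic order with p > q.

f_1 = -11pq + 3p + q + 4, LT = pq.
f_2 = 5/4p + q, LT = p.

S(f_1,f_2): lcm = pq. S = -3/11p - 4/5q^2 - 1/11q - 4/11.
  reduce S modulo (f_1, f_2):
  remainder -4/5q^2 + 7/55q - 4/11 ≠ 0; add g_3 = -4/5q^2 + 7/55q - 4/11 to the basis.

The other S-polynomials (S(f_1,g_3), S(f_2,g_3)) all reduce to 0 modulo the current basis, so we have a Gröbner basis.
Inter-reduce: drop elements whose leading term is divisible by another's, tail-reduce, and make monic.

G = {p + 4/5q, q^2 - 7/44q + 5/11}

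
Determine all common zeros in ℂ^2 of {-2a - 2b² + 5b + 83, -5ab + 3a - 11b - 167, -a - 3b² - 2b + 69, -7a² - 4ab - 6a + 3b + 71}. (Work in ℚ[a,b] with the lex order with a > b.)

{(4, -5)}

Compute a lex Gröbner basis by Buchberger's algorithm.
f_1 = -2a - 2b² + 5b + 83, LT = a.
f_2 = -5ab + 3a - 11b - 167, LT = ab.
f_3 = -a - 3b² - 2b + 69, LT = a.
f_4 = -7a² - 4ab - 6a + 3b + 71, LT = a².

S(f_1,f_2): lcm = ab. S = ⅗a + b³ - 5/2b² - 437/10b - 167/5.
  reduce S modulo (f_1, f_2, f_3, f_4):
  remainder b³ - 31/10b² - 211/5b - 17/2 ≠ 0; add h_5 = b³ - 31/10b² - 211/5b - 17/2 to the basis.

S(f_1,f_3): lcm = a. S = -2b² - 9/2b + 55/2.
  reduce S modulo (f_1, f_2, f_3, f_4, h_5):
  remainder -2b² - 9/2b + 55/2 ≠ 0; add h_6 = -2b² - 9/2b + 55/2 to the basis.

S(f_1,f_4): lcm = a². S = ab² - 43/14ab - 593/14a + 3/7b + 71/7.
  reduce S modulo (f_1, f_2, f_3, f_4, h_5, h_6):
  remainder -161577/700b - 161577/140 ≠ 0; add h_7 = -161577/700b - 161577/140 to the basis.

The other S-polynomials (S(f_2,f_3), S(f_2,f_4), S(f_3,f_4), S(f_1,h_5), S(f_2,h_5), S(f_3,h_5), S(f_4,h_5), S(f_1,h_6), S(f_2,h_6), S(f_3,h_6), S(f_4,h_6), S(h_5,h_6), S(f_1,h_7), S(f_2,h_7), S(f_3,h_7), S(f_4,h_7), S(h_5,h_7), S(h_6,h_7)) all reduce to 0 modulo the current basis, so we have a Gröbner basis.
Inter-reduce: drop elements whose leading term is divisible by another's, tail-reduce, and make monic.
Reduced Gröbner basis: {a - 4, b + 5}.

Since the basis is lex-ordered, b + 5 is univariate in b. Its roots are {-5}. Back-substituting each root into the other basis elements fixes the other coordinates.
  b = -5: the earlier basis element becomes a - 4 = 0, giving a = 4 — point (4, -5).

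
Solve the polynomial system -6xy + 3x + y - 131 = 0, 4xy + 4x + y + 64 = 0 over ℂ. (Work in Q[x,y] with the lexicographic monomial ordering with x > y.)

{(5, -4), (-13/12, 179/10)}

Compute a lex Gröbner basis by Buchberger's algorithm.
f_1 = -6xy + 3x + y - 131, LT = xy.
f_2 = 4xy + 4x + y + 64, LT = xy.

S(f_1,f_2): lcm = xy. S = -3/2x - 5/12y + 35/6.
  leading term x: no divisor's leading term divides it; move -3/2x to the remainder.
  leading term y: no divisor's leading term divides it; move -5/12y to the remainder.
  leading term 1: no divisor's leading term divides it; move 35/6 to the remainder.
  remainder -3/2x - 5/12y + 35/6 ≠ 0; add h_3 = -3/2x - 5/12y + 35/6 to the basis.

S(f_1,h_3): lcm = xy. S = -1/2x - 5/18y^2 + 67/18y + 131/6.
  leading term x: subtract (1/3)·h_3 from -1/2x - 5/18y^2 + 67/18y + 131/6 → -5/18y^2 + 139/36y + 179/9
  leading term y^2: no divisor's leading term divides it; move -5/18y^2 to the remainder.
  leading term y: no divisor's leading term divides it; move 139/36y to the remainder.
  leading term 1: no divisor's leading term divides it; move 179/9 to the remainder.
  remainder -5/18y^2 + 139/36y + 179/9 ≠ 0; add h_4 = -5/18y^2 + 139/36y + 179/9 to the basis.

The other S-polynomials (S(f_2,h_3), S(f_1,h_4), S(f_2,h_4), S(h_3,h_4)) all reduce to 0 modulo the current basis, so we have a Gröbner basis.
Inter-reduce: drop elements whose leading term is divisible by another's, tail-reduce, and make monic.
Reduced Gröbner basis: {x + 5/18y - 35/9, y^2 - 139/10y - 358/5}.

From the last basis element, y^2 - 139/10y - 358/5 = 0, so y takes values in {-4, 179/10}. Each choice, substituted upward through the basis, yields the corresponding point(s) of the solution set.
  y = -4: the earlier basis element becomes x - 5 = 0, giving x = 5 — point (5, -4).
  y = 179/10: the earlier basis element becomes x + 13/12 = 0, giving x = -13/12 — point (-13/12, 179/10).
Substituting each solution back into the original system confirms all equations vanish.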